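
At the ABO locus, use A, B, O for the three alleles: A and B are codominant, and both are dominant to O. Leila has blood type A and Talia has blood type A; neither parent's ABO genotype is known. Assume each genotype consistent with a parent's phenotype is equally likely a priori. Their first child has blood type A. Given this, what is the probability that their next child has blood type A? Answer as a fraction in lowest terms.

19/20

Possible genotypes: Leila ∈ {AA, AO}; Talia ∈ {AA, AO}.
Weight each parental genotype pair by prior × P(type-A child):
  AA × AA: posterior weight 4/15; P(next child type A) = 1.
  AA × AO: posterior weight 4/15; P(next child type A) = 1.
  AO × AA: posterior weight 4/15; P(next child type A) = 1.
  AO × AO: posterior weight 1/5; P(next child type A) = 3/4.
Weighted sum = 19/20.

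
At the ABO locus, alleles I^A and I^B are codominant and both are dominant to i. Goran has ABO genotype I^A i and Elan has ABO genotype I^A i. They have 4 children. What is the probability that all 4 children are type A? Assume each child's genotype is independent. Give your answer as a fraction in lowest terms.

ABO cross I^A i × I^A i → 1/4 O, 3/4 A.
So P(type A) = 3/4 per child.
All 4 independent: (3/4)^4 = 81/256.

81/256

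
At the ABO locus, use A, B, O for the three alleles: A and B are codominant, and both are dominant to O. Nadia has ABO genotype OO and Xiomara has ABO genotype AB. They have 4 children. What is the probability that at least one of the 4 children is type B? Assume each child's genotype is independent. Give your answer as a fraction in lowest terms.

ABO cross OO × AB → 1/2 A, 1/2 B.
So P(type B) = 1/2 per child.
P(none) = (1/2)^4 = 1/16; P(at least one) = 1 − 1/16 = 15/16.

15/16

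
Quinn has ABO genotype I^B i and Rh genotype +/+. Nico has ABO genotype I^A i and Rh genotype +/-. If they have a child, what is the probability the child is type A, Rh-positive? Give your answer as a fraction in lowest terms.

ABO cross I^B i × I^A i → offspring phenotypes: 1/4 O, 1/4 A, 1/4 B, 1/4 AB.
Rh cross +/+ × +/- → 1 Rh+.
Independent loci: P(type A, Rh-positive) = 1/4 × 1 = 1/4.

1/4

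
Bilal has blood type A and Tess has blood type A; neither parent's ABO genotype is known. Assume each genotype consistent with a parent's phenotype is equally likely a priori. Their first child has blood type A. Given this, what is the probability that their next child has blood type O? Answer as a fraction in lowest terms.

Possible genotypes: Bilal ∈ {AA, AO}; Tess ∈ {AA, AO}.
Weight each parental genotype pair by prior × P(type-A child):
  AA × AA: posterior weight 4/15; P(next child type O) = 0.
  AA × AO: posterior weight 4/15; P(next child type O) = 0.
  AO × AA: posterior weight 4/15; P(next child type O) = 0.
  AO × AO: posterior weight 1/5; P(next child type O) = 1/4.
Weighted sum = 1/20.

1/20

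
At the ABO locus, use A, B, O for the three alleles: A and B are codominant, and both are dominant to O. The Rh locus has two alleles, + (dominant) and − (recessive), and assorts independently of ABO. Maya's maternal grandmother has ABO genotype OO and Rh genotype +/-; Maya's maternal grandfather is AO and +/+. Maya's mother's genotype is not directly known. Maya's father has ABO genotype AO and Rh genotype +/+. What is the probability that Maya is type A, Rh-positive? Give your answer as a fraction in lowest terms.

Maya's mother's ABO genotype from OO × AO: 1/2 AO, 1/2 OO.
Crossing each possibility with the father AO and summing P(type A): 1/2·3/4 + 1/2·1/2 = 5/8.
Similarly for Rh via the mother's Rh distribution: P(Rh+) = 1.
Independent loci: 5/8 × 1 = 5/8.

5/8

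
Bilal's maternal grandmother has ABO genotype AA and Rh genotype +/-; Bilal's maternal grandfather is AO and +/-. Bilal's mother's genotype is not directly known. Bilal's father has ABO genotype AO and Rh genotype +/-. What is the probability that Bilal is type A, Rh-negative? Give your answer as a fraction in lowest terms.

Bilal's mother's ABO genotype from AA × AO: 1/2 AA, 1/2 AO.
Crossing each possibility with the father AO and summing P(type A): 1/2·1 + 1/2·3/4 = 7/8.
Similarly for Rh via the mother's Rh distribution: P(Rh-) = 1/4.
Independent loci: 7/8 × 1/4 = 7/32.

7/32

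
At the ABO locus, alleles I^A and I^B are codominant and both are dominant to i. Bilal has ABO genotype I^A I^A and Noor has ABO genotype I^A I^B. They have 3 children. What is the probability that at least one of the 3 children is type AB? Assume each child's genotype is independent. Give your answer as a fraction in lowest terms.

ABO cross I^A I^A × I^A I^B → 1/2 A, 1/2 AB.
So P(type AB) = 1/2 per child.
P(none) = (1/2)^3 = 1/8; P(at least one) = 1 − 1/8 = 7/8.

7/8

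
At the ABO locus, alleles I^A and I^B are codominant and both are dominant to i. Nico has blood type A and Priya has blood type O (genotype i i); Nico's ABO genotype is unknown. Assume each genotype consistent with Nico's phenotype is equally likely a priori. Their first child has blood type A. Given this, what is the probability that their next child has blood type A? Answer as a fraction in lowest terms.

5/6

Possible genotypes: Nico ∈ {I^A I^A, I^A i}; Priya ∈ {i i}.
Weight each parental genotype pair by prior × P(type-A child):
  I^A I^A × i i: posterior weight 2/3; P(next child type A) = 1.
  I^A i × i i: posterior weight 1/3; P(next child type A) = 1/2.
Weighted sum = 5/6.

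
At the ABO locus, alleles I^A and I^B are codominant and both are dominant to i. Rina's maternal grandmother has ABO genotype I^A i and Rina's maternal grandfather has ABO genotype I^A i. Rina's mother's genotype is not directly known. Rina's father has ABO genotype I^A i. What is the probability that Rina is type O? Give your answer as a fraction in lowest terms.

Rina's mother's ABO genotype from I^A i × I^A i: 1/4 I^A I^A, 1/2 I^A i, 1/4 i i.
Crossing each possibility with the father I^A i and summing P(type O): 1/4·0 + 1/2·1/4 + 1/4·1/2 = 1/4.

1/4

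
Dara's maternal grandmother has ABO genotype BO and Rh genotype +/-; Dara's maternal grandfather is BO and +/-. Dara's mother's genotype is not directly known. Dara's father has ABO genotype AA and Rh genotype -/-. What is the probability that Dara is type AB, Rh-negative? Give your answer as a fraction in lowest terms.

Dara's mother's ABO genotype from BO × BO: 1/4 BB, 1/2 BO, 1/4 OO.
Crossing each possibility with the father AA and summing P(type AB): 1/4·1 + 1/2·1/2 + 1/4·0 = 1/2.
Similarly for Rh via the mother's Rh distribution: P(Rh-) = 1/2.
Independent loci: 1/2 × 1/2 = 1/4.

1/4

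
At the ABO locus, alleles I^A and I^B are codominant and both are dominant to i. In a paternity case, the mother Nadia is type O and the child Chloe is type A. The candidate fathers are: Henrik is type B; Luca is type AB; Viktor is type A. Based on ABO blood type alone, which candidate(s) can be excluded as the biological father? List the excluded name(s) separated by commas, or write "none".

Henrik

A candidate is excluded only if no genotype consistent with his phenotype could produce a type A child with a type O mother.
Henrik (type B): no genotype consistent with that phenotype can produce a type-A child with a type-O mother.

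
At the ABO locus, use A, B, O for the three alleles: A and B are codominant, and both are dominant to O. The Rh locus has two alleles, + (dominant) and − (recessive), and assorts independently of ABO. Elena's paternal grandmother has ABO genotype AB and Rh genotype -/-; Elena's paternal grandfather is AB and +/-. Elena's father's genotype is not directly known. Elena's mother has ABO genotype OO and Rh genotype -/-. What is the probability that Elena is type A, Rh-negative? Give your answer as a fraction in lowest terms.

Elena's father's ABO genotype from AB × AB: 1/4 AA, 1/2 AB, 1/4 BB.
Crossing each possibility with the mother OO and summing P(type A): 1/4·1 + 1/2·1/2 + 1/4·0 = 1/2.
Similarly for Rh via the father's Rh distribution: P(Rh-) = 3/4.
Independent loci: 1/2 × 3/4 = 3/8.

3/8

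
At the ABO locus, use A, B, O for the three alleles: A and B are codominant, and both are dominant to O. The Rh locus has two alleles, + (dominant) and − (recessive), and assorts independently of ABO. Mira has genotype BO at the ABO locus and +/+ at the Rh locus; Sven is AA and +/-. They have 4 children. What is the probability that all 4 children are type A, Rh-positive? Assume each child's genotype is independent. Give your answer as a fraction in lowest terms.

1/16

ABO cross BO × AA → 1/2 A, 1/2 AB.
Rh cross +/+ × +/- → 1 Rh+; so P(type A, Rh-positive) = 1/2 × 1 = 1/2 per child.
All 4 independent: (1/2)^4 = 1/16.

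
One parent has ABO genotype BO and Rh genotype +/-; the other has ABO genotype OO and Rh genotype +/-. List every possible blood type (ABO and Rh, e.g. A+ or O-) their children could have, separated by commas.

O+, O-, B+, B-

Gametes from BO × OO give offspring ABO genotypes BO, OO, i.e. phenotypes O, B.
Rh cross +/- × +/- → phenotypes Rh+, Rh-.
Combining independently: O+, O-, B+, B-.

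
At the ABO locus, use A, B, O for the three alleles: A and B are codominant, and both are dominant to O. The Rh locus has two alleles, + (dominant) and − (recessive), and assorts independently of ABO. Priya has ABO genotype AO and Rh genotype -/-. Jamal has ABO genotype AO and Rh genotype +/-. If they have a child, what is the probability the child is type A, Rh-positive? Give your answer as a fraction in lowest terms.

ABO cross AO × AO → offspring phenotypes: 1/4 O, 3/4 A.
Rh cross -/- × +/- → 1/2 Rh+, 1/2 Rh-.
Independent loci: P(type A, Rh-positive) = 3/4 × 1/2 = 3/8.

3/8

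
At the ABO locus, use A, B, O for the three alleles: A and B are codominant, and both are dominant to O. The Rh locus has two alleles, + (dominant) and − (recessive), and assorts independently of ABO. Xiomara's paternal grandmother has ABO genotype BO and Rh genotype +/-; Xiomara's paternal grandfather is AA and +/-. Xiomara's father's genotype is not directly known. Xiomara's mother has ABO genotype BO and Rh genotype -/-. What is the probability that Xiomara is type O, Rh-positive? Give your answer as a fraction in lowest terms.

Xiomara's father's ABO genotype from BO × AA: 1/2 AB, 1/2 AO.
Crossing each possibility with the mother BO and summing P(type O): 1/2·0 + 1/2·1/4 = 1/8.
Similarly for Rh via the father's Rh distribution: P(Rh+) = 1/2.
Independent loci: 1/8 × 1/2 = 1/16.

1/16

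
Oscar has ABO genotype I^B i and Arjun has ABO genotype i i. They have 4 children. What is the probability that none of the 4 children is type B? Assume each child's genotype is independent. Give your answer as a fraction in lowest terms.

1/16

ABO cross I^B i × i i → 1/2 O, 1/2 B.
So P(type B) = 1/2 per child.
P(not type B) = 1/2 for one child; (1/2)^4 = 1/16.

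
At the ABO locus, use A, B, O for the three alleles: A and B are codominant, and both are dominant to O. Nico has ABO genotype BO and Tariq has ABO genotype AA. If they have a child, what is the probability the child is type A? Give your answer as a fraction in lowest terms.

1/2

ABO cross BO × AA → offspring phenotypes: 1/2 A, 1/2 AB.
So P(type A) = 1/2.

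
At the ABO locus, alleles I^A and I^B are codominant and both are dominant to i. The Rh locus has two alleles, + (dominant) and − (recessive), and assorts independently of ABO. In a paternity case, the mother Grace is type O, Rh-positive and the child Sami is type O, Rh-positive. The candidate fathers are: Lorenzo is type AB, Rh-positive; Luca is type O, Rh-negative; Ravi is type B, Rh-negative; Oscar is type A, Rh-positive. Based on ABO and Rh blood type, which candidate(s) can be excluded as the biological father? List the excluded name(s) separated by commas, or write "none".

Lorenzo

A candidate is excluded only if no genotype consistent with his phenotype could produce a type O, Rh-positive child with a type O, Rh-positive mother.
Lorenzo (type AB, Rh+): no genotype consistent with that phenotype can produce a type-O Rh+ child with a type-O mother.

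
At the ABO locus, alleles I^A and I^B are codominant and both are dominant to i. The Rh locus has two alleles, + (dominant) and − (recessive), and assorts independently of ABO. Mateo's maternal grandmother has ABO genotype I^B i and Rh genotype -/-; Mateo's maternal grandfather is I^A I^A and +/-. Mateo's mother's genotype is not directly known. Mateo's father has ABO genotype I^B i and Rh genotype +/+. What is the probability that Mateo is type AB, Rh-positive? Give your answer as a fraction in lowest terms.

Mateo's mother's ABO genotype from I^B i × I^A I^A: 1/2 I^A I^B, 1/2 I^A i.
Crossing each possibility with the father I^B i and summing P(type AB): 1/2·1/4 + 1/2·1/4 = 1/4.
Similarly for Rh via the mother's Rh distribution: P(Rh+) = 1.
Independent loci: 1/4 × 1 = 1/4.

1/4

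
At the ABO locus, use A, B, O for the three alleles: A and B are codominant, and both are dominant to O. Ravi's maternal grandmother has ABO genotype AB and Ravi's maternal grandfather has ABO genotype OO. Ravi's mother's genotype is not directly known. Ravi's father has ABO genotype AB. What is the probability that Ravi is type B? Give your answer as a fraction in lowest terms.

Ravi's mother's ABO genotype from AB × OO: 1/2 AO, 1/2 BO.
Crossing each possibility with the father AB and summing P(type B): 1/2·1/4 + 1/2·1/2 = 3/8.

3/8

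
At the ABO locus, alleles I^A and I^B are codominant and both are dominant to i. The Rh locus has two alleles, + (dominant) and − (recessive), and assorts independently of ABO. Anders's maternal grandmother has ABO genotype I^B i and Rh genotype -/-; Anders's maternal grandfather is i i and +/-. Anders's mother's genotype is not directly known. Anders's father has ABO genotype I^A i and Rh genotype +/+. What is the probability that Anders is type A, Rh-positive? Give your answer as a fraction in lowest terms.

Anders's mother's ABO genotype from I^B i × i i: 1/2 I^B i, 1/2 i i.
Crossing each possibility with the father I^A i and summing P(type A): 1/2·1/4 + 1/2·1/2 = 3/8.
Similarly for Rh via the mother's Rh distribution: P(Rh+) = 1.
Independent loci: 3/8 × 1 = 3/8.

3/8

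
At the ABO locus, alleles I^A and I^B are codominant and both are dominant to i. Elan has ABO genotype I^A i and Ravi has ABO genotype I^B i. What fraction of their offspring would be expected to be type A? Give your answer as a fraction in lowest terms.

ABO cross I^A i × I^B i → offspring phenotypes: 1/4 O, 1/4 A, 1/4 B, 1/4 AB.
So P(type A) = 1/4.

1/4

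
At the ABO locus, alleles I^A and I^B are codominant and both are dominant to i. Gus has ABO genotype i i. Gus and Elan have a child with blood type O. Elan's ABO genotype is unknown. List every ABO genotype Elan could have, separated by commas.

For each candidate genotype of Elan, check whether crossing it with i i can produce every observed child phenotype.
  I^A I^A → possible child types {A} ✗
  I^A I^B → possible child types {A, B} ✗
  I^A i → possible child types {O, A} ✓
  I^B I^B → possible child types {B} ✗
  I^B i → possible child types {O, B} ✓
  i i → possible child types {O} ✓

I^A i, I^B i, i i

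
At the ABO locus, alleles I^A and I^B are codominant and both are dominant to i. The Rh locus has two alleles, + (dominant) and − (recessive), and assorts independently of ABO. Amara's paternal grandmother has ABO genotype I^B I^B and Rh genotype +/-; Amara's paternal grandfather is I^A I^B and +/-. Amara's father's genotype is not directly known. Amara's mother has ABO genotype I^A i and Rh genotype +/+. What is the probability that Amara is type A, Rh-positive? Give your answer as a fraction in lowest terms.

1/4

Amara's father's ABO genotype from I^B I^B × I^A I^B: 1/2 I^A I^B, 1/2 I^B I^B.
Crossing each possibility with the mother I^A i and summing P(type A): 1/2·1/2 + 1/2·0 = 1/4.
Similarly for Rh via the father's Rh distribution: P(Rh+) = 1.
Independent loci: 1/4 × 1 = 1/4.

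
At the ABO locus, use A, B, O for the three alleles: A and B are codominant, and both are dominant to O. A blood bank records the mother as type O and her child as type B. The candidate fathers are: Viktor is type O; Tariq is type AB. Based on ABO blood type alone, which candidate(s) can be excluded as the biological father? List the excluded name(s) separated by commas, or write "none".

Viktor

A candidate is excluded only if no genotype consistent with his phenotype could produce a type B child with a type O mother.
Viktor (type O): no genotype consistent with that phenotype can produce a type-B child with a type-O mother.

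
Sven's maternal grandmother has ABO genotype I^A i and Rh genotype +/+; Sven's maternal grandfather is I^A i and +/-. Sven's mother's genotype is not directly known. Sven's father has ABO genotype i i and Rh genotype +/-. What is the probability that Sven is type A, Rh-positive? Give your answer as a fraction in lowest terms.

Sven's mother's ABO genotype from I^A i × I^A i: 1/4 I^A I^A, 1/2 I^A i, 1/4 i i.
Crossing each possibility with the father i i and summing P(type A): 1/4·1 + 1/2·1/2 + 1/4·0 = 1/2.
Similarly for Rh via the mother's Rh distribution: P(Rh+) = 7/8.
Independent loci: 1/2 × 7/8 = 7/16.

7/16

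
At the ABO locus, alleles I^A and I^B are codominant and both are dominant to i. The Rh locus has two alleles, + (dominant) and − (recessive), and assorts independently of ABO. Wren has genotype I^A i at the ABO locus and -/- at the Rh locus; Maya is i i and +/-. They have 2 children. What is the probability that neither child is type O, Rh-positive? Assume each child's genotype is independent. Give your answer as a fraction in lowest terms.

9/16

ABO cross I^A i × i i → 1/2 O, 1/2 A.
Rh cross -/- × +/- → 1/2 Rh+, 1/2 Rh-; so P(type O, Rh-positive) = 1/2 × 1/2 = 1/4 per child.
P(not type O, Rh-positive) = 3/4 for one child; (3/4)^2 = 9/16.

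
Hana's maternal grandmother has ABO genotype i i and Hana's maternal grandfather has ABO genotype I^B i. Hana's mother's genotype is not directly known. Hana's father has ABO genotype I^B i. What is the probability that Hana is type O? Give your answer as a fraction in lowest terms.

Hana's mother's ABO genotype from i i × I^B i: 1/2 I^B i, 1/2 i i.
Crossing each possibility with the father I^B i and summing P(type O): 1/2·1/4 + 1/2·1/2 = 3/8.

3/8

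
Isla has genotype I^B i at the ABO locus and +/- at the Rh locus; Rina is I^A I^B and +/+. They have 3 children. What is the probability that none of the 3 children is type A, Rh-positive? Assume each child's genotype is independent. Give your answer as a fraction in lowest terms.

ABO cross I^B i × I^A I^B → 1/4 A, 1/2 B, 1/4 AB.
Rh cross +/- × +/+ → 1 Rh+; so P(type A, Rh-positive) = 1/4 × 1 = 1/4 per child.
P(not type A, Rh-positive) = 3/4 for one child; (3/4)^3 = 27/64.

27/64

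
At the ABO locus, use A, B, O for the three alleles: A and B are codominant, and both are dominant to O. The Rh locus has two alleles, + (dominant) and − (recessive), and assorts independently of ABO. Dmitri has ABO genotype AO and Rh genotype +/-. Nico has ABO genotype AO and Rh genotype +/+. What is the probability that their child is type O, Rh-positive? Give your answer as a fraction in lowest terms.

ABO cross AO × AO → offspring phenotypes: 1/4 O, 3/4 A.
Rh cross +/- × +/+ → 1 Rh+.
Independent loci: P(type O, Rh-positive) = 1/4 × 1 = 1/4.

1/4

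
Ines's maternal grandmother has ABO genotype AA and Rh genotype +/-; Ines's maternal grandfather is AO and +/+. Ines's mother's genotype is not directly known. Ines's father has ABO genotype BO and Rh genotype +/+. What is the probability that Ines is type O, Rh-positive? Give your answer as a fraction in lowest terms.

Ines's mother's ABO genotype from AA × AO: 1/2 AA, 1/2 AO.
Crossing each possibility with the father BO and summing P(type O): 1/2·0 + 1/2·1/4 = 1/8.
Similarly for Rh via the mother's Rh distribution: P(Rh+) = 1.
Independent loci: 1/8 × 1 = 1/8.

1/8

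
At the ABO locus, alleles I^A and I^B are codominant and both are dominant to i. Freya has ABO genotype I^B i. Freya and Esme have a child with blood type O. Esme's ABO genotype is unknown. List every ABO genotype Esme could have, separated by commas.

I^A i, I^B i, i i

For each candidate genotype of Esme, check whether crossing it with I^B i can produce every observed child phenotype.
  I^A I^A → possible child types {A, AB} ✗
  I^A I^B → possible child types {A, B, AB} ✗
  I^A i → possible child types {O, A, B, AB} ✓
  I^B I^B → possible child types {B} ✗
  I^B i → possible child types {O, B} ✓
  i i → possible child types {O, B} ✓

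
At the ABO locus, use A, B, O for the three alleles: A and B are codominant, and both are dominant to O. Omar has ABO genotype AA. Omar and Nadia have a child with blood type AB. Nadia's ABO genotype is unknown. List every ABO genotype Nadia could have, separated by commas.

For each candidate genotype of Nadia, check whether crossing it with AA can produce every observed child phenotype.
  AA → possible child types {A} ✗
  AB → possible child types {A, AB} ✓
  AO → possible child types {A} ✗
  BB → possible child types {AB} ✓
  BO → possible child types {A, AB} ✓
  OO → possible child types {A} ✗

AB, BB, BO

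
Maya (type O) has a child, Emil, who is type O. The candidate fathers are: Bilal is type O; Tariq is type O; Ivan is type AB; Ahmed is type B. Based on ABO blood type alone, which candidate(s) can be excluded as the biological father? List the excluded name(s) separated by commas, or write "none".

Ivan

A candidate is excluded only if no genotype consistent with his phenotype could produce a type O child with a type O mother.
Ivan (type AB): no genotype consistent with that phenotype can produce a type-O child with a type-O mother.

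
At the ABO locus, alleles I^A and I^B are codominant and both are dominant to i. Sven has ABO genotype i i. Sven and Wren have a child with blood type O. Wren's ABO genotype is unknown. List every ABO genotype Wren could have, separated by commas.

I^A i, I^B i, i i

For each candidate genotype of Wren, check whether crossing it with i i can produce every observed child phenotype.
  I^A I^A → possible child types {A} ✗
  I^A I^B → possible child types {A, B} ✗
  I^A i → possible child types {O, A} ✓
  I^B I^B → possible child types {B} ✗
  I^B i → possible child types {O, B} ✓
  i i → possible child types {O} ✓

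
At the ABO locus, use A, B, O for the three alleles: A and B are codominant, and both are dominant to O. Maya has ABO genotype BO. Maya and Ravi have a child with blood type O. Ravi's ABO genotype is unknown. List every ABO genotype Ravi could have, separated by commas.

AO, BO, OO

For each candidate genotype of Ravi, check whether crossing it with BO can produce every observed child phenotype.
  AA → possible child types {A, AB} ✗
  AB → possible child types {A, B, AB} ✗
  AO → possible child types {O, A, B, AB} ✓
  BB → possible child types {B} ✗
  BO → possible child types {O, B} ✓
  OO → possible child types {O, B} ✓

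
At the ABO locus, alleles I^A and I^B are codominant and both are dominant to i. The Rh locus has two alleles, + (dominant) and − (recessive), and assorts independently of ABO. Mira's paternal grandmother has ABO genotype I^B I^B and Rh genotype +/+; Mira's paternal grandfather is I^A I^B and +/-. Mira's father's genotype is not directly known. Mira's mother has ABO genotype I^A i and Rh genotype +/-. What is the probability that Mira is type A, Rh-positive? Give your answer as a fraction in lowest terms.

7/32

Mira's father's ABO genotype from I^B I^B × I^A I^B: 1/2 I^A I^B, 1/2 I^B I^B.
Crossing each possibility with the mother I^A i and summing P(type A): 1/2·1/2 + 1/2·0 = 1/4.
Similarly for Rh via the father's Rh distribution: P(Rh+) = 7/8.
Independent loci: 1/4 × 7/8 = 7/32.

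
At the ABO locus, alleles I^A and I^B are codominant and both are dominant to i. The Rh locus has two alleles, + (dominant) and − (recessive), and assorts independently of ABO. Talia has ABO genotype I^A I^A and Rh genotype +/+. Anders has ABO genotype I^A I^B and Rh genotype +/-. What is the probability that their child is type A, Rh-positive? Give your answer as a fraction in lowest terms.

1/2

ABO cross I^A I^A × I^A I^B → offspring phenotypes: 1/2 A, 1/2 AB.
Rh cross +/+ × +/- → 1 Rh+.
Independent loci: P(type A, Rh-positive) = 1/2 × 1 = 1/2.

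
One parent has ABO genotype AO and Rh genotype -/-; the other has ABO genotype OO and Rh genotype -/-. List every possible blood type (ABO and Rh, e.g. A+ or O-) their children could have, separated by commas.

O-, A-

Gametes from AO × OO give offspring ABO genotypes AO, OO, i.e. phenotypes O, A.
Rh cross -/- × -/- → phenotypes Rh-.
Combining independently: O-, A-.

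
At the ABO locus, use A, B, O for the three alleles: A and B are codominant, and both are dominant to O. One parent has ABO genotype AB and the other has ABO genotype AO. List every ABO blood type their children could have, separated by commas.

A, B, AB

Gametes from AB × AO give offspring ABO genotypes AA, AB, AO, BO, i.e. phenotypes A, B, AB.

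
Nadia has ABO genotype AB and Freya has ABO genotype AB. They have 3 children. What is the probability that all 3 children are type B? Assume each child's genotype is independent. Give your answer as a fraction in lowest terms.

ABO cross AB × AB → 1/4 A, 1/4 B, 1/2 AB.
So P(type B) = 1/4 per child.
All 3 independent: (1/4)^3 = 1/64.

1/64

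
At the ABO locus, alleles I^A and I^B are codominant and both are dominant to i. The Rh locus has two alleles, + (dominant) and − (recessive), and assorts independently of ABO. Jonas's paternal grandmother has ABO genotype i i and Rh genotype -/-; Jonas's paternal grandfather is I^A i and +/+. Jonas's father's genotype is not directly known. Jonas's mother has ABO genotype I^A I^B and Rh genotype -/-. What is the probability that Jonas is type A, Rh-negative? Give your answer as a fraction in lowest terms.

1/4

Jonas's father's ABO genotype from i i × I^A i: 1/2 I^A i, 1/2 i i.
Crossing each possibility with the mother I^A I^B and summing P(type A): 1/2·1/2 + 1/2·1/2 = 1/2.
Similarly for Rh via the father's Rh distribution: P(Rh-) = 1/2.
Independent loci: 1/2 × 1/2 = 1/4.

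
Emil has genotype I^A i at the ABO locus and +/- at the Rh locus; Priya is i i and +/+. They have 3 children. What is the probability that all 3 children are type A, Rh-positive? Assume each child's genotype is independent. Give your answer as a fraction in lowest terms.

ABO cross I^A i × i i → 1/2 O, 1/2 A.
Rh cross +/- × +/+ → 1 Rh+; so P(type A, Rh-positive) = 1/2 × 1 = 1/2 per child.
All 3 independent: (1/2)^3 = 1/8.

1/8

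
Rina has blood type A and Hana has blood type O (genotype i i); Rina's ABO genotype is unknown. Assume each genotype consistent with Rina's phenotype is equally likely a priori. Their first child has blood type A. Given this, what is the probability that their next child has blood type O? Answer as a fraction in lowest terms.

Possible genotypes: Rina ∈ {I^A I^A, I^A i}; Hana ∈ {i i}.
Weight each parental genotype pair by prior × P(type-A child):
  I^A I^A × i i: posterior weight 2/3; P(next child type O) = 0.
  I^A i × i i: posterior weight 1/3; P(next child type O) = 1/2.
Weighted sum = 1/6.

1/6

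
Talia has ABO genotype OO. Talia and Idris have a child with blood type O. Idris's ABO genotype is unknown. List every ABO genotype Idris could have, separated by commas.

AO, BO, OO

For each candidate genotype of Idris, check whether crossing it with OO can produce every observed child phenotype.
  AA → possible child types {A} ✗
  AB → possible child types {A, B} ✗
  AO → possible child types {O, A} ✓
  BB → possible child types {B} ✗
  BO → possible child types {O, B} ✓
  OO → possible child types {O} ✓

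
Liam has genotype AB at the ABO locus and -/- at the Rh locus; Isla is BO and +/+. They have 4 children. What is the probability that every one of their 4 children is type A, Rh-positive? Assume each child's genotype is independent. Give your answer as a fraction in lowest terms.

1/256

ABO cross AB × BO → 1/4 A, 1/2 B, 1/4 AB.
Rh cross -/- × +/+ → 1 Rh+; so P(type A, Rh-positive) = 1/4 × 1 = 1/4 per child.
All 4 independent: (1/4)^4 = 1/256.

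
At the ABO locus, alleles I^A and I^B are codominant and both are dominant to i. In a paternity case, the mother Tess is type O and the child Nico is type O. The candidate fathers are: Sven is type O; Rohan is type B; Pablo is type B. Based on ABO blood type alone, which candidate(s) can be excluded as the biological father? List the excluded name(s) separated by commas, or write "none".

A candidate is excluded only if no genotype consistent with his phenotype could produce a type O child with a type O mother.
Every candidate has at least one consistent genotype combination, so none can be excluded.

none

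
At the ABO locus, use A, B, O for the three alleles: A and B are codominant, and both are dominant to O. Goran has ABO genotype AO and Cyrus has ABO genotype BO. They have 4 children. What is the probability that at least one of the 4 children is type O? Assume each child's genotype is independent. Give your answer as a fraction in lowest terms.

175/256

ABO cross AO × BO → 1/4 O, 1/4 A, 1/4 B, 1/4 AB.
So P(type O) = 1/4 per child.
P(none) = (3/4)^4 = 81/256; P(at least one) = 1 − 81/256 = 175/256.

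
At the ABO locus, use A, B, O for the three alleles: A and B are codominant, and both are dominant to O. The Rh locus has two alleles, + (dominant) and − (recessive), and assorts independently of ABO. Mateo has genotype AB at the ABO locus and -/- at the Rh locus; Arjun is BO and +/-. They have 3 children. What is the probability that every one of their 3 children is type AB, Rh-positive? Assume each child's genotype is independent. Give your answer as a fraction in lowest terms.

1/512

ABO cross AB × BO → 1/4 A, 1/2 B, 1/4 AB.
Rh cross -/- × +/- → 1/2 Rh+, 1/2 Rh-; so P(type AB, Rh-positive) = 1/4 × 1/2 = 1/8 per child.
All 3 independent: (1/8)^3 = 1/512.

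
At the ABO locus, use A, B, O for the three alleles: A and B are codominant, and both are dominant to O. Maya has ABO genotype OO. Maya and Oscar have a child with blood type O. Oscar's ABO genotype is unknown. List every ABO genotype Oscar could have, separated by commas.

AO, BO, OO

For each candidate genotype of Oscar, check whether crossing it with OO can produce every observed child phenotype.
  AA → possible child types {A} ✗
  AB → possible child types {A, B} ✗
  AO → possible child types {O, A} ✓
  BB → possible child types {B} ✗
  BO → possible child types {O, B} ✓
  OO → possible child types {O} ✓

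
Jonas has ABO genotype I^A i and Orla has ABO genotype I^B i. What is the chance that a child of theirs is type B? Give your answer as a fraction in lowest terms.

1/4

ABO cross I^A i × I^B i → offspring phenotypes: 1/4 O, 1/4 A, 1/4 B, 1/4 AB.
So P(type B) = 1/4.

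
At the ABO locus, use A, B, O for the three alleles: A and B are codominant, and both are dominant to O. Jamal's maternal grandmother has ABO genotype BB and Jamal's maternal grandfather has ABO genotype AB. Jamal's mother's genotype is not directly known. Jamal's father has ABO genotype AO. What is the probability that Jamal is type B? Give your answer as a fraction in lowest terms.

Jamal's mother's ABO genotype from BB × AB: 1/2 AB, 1/2 BB.
Crossing each possibility with the father AO and summing P(type B): 1/2·1/4 + 1/2·1/2 = 3/8.

3/8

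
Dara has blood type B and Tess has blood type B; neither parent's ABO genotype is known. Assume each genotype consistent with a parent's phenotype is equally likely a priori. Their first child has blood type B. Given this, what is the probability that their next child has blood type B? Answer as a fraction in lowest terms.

Possible genotypes: Dara ∈ {I^B I^B, I^B i}; Tess ∈ {I^B I^B, I^B i}.
Weight each parental genotype pair by prior × P(type-B child):
  I^B I^B × I^B I^B: posterior weight 4/15; P(next child type B) = 1.
  I^B I^B × I^B i: posterior weight 4/15; P(next child type B) = 1.
  I^B i × I^B I^B: posterior weight 4/15; P(next child type B) = 1.
  I^B i × I^B i: posterior weight 1/5; P(next child type B) = 3/4.
Weighted sum = 19/20.

19/20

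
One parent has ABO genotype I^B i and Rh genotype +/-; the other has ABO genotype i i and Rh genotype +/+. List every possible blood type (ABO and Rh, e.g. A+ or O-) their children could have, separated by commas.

Gametes from I^B i × i i give offspring ABO genotypes I^B i, i i, i.e. phenotypes O, B.
Rh cross +/- × +/+ → phenotypes Rh+.
Combining independently: O+, B+.

O+, B+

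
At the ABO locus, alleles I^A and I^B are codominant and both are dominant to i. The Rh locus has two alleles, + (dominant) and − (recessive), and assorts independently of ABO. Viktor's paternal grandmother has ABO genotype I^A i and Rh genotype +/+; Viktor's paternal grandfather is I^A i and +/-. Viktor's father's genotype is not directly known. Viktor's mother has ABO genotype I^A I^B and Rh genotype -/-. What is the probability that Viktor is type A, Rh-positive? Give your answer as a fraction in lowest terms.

Viktor's father's ABO genotype from I^A i × I^A i: 1/4 I^A I^A, 1/2 I^A i, 1/4 i i.
Crossing each possibility with the mother I^A I^B and summing P(type A): 1/4·1/2 + 1/2·1/2 + 1/4·1/2 = 1/2.
Similarly for Rh via the father's Rh distribution: P(Rh+) = 3/4.
Independent loci: 1/2 × 3/4 = 3/8.

3/8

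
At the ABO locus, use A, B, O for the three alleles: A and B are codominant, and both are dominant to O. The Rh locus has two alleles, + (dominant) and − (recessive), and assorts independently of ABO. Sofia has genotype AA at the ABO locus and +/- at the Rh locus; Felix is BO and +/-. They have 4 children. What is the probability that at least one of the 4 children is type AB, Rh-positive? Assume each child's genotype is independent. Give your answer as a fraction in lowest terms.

ABO cross AA × BO → 1/2 A, 1/2 AB.
Rh cross +/- × +/- → 3/4 Rh+, 1/4 Rh-; so P(type AB, Rh-positive) = 1/2 × 3/4 = 3/8 per child.
P(none) = (5/8)^4 = 625/4096; P(at least one) = 1 − 625/4096 = 3471/4096.

3471/4096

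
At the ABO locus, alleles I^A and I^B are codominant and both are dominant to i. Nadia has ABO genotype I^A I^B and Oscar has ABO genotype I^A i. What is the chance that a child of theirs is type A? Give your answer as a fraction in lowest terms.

1/2

ABO cross I^A I^B × I^A i → offspring phenotypes: 1/2 A, 1/4 B, 1/4 AB.
So P(type A) = 1/2.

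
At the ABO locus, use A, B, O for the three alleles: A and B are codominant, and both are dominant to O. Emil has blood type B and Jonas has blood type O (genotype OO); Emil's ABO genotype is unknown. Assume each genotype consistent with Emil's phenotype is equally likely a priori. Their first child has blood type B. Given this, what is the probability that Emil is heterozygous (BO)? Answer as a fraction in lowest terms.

1/3

Possible genotypes: Emil ∈ {BB, BO}; Jonas ∈ {OO}.
Weight each parental genotype pair by prior × P(type-B child):
  BB × OO: posterior weight 2/3.
  BO × OO: posterior weight 1/3.
Sum the posterior weight over pairs where Emil is BO: 1/3.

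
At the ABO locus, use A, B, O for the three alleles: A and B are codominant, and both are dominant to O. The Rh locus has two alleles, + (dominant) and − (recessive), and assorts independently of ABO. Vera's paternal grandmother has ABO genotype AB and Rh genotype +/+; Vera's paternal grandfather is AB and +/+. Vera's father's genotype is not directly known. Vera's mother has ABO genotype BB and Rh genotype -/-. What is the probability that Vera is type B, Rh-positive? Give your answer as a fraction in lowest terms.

1/2

Vera's father's ABO genotype from AB × AB: 1/4 AA, 1/2 AB, 1/4 BB.
Crossing each possibility with the mother BB and summing P(type B): 1/4·0 + 1/2·1/2 + 1/4·1 = 1/2.
Similarly for Rh via the father's Rh distribution: P(Rh+) = 1.
Independent loci: 1/2 × 1 = 1/2.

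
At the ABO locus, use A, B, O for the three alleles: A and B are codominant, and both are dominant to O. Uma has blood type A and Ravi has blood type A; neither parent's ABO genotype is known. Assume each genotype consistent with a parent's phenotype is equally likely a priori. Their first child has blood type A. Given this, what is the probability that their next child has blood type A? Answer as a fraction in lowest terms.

Possible genotypes: Uma ∈ {AA, AO}; Ravi ∈ {AA, AO}.
Weight each parental genotype pair by prior × P(type-A child):
  AA × AA: posterior weight 4/15; P(next child type A) = 1.
  AA × AO: posterior weight 4/15; P(next child type A) = 1.
  AO × AA: posterior weight 4/15; P(next child type A) = 1.
  AO × AO: posterior weight 1/5; P(next child type A) = 3/4.
Weighted sum = 19/20.

19/20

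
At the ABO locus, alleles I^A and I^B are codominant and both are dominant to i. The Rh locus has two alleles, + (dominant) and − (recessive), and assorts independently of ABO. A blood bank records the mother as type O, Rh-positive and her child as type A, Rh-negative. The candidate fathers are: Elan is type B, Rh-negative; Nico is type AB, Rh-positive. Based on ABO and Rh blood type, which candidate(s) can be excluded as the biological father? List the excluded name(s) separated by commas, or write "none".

A candidate is excluded only if no genotype consistent with his phenotype could produce a type A, Rh-negative child with a type O, Rh-positive mother.
Elan (type B, Rh-): no genotype consistent with that phenotype can produce a type-A Rh- child with a type-O mother.

Elan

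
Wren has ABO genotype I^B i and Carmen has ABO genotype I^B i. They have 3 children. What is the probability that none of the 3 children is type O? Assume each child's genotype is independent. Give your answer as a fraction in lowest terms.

27/64

ABO cross I^B i × I^B i → 1/4 O, 3/4 B.
So P(type O) = 1/4 per child.
P(not type O) = 3/4 for one child; (3/4)^3 = 27/64.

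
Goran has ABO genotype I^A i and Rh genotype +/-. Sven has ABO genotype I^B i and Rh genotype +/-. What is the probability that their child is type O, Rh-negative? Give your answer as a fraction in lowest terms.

1/16

ABO cross I^A i × I^B i → offspring phenotypes: 1/4 O, 1/4 A, 1/4 B, 1/4 AB.
Rh cross +/- × +/- → 3/4 Rh+, 1/4 Rh-.
Independent loci: P(type O, Rh-negative) = 1/4 × 1/4 = 1/16.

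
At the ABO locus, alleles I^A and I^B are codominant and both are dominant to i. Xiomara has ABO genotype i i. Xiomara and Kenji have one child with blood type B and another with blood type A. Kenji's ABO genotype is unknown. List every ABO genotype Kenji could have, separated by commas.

I^A I^B

For each candidate genotype of Kenji, check whether crossing it with i i can produce every observed child phenotype.
  I^A I^A → possible child types {A} ✗
  I^A I^B → possible child types {A, B} ✓
  I^A i → possible child types {O, A} ✗
  I^B I^B → possible child types {B} ✗
  I^B i → possible child types {O, B} ✗
  i i → possible child types {O} ✗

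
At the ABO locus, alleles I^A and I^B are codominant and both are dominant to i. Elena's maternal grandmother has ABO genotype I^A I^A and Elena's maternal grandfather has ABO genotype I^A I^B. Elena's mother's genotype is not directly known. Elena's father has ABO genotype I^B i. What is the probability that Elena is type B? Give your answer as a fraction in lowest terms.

1/4

Elena's mother's ABO genotype from I^A I^A × I^A I^B: 1/2 I^A I^A, 1/2 I^A I^B.
Crossing each possibility with the father I^B i and summing P(type B): 1/2·0 + 1/2·1/2 = 1/4.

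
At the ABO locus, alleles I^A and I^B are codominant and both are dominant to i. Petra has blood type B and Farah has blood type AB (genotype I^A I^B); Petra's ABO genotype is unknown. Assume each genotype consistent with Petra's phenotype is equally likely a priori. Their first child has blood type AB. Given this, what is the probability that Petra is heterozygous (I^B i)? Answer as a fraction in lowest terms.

Possible genotypes: Petra ∈ {I^B I^B, I^B i}; Farah ∈ {I^A I^B}.
Weight each parental genotype pair by prior × P(type-AB child):
  I^B I^B × I^A I^B: posterior weight 2/3.
  I^B i × I^A I^B: posterior weight 1/3.
Sum the posterior weight over pairs where Petra is I^B i: 1/3.

1/3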